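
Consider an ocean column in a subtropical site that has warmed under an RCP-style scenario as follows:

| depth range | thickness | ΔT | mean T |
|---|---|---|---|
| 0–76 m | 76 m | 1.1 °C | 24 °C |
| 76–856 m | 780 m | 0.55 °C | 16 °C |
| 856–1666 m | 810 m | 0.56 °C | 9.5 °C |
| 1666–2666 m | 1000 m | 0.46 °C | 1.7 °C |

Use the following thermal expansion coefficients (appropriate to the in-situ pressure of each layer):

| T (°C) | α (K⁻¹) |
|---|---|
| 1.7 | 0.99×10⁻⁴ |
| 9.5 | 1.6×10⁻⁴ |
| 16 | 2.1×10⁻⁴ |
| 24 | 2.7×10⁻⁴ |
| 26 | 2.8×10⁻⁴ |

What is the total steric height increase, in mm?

230 mm of thermosteric rise

Layer 1 at 24 °C → α = 2.7×10⁻⁴ K⁻¹
Layer 2 at 16 °C → α = 2.1×10⁻⁴ K⁻¹
Layer 3 at 9.5 °C → α = 1.6×10⁻⁴ K⁻¹
Layer 4 at 1.7 °C → α = 0.99×10⁻⁴ K⁻¹
Layer 1: 2.7×10⁻⁴ × 1.1 × 76 = 0.022572 m
0.55 × 780 × 2.1×10⁻⁴ = 0.09009 m
856–1666 m: 810 × 0.56 × 1.6×10⁻⁴ = 0.072576 m
1666–2666 m: 0.46 × 0.99×10⁻⁴ × 1000 = 0.04554 m
Δh = 0.022572 + 0.09009 + 0.072576 + 0.04554 = 0.230778 m ≈ 230 mm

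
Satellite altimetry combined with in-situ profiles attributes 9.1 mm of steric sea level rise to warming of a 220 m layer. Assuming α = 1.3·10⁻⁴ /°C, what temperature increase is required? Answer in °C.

ΔT = Δh/(αH) = 0.0091 / (1.3×10⁻⁴ × 220) ≈ 0.3182 °C

about 0.32 °C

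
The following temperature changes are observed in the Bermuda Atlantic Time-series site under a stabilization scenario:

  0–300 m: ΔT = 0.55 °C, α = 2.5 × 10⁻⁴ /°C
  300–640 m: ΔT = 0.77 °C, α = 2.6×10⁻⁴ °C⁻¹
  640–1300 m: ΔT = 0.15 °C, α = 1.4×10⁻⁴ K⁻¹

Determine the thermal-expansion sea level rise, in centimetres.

0–300 m: 0.55 × 300 × 2.5×10⁻⁴ = 0.04125 m
300–640 m: 2.6×10⁻⁴ × 0.77 × 340 = 0.068068 m
0.15 × 660 × 1.4×10⁻⁴ = 0.01386 m
Δh = 0.04125 + 0.068068 + 0.01386 = 0.123178 m

12 cm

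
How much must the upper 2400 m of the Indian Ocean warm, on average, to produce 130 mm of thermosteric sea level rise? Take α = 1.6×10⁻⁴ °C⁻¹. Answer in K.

ΔT = Δh/(αH) = 0.13 / (1.6×10⁻⁴ × 2400) ≈ 0.3385 K

about 0.339 K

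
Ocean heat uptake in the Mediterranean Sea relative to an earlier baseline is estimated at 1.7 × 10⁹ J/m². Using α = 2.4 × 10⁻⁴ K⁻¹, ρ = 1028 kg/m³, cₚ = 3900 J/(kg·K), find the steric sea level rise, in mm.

Δh ≈ 100 mm

Δh = αQ/(ρcₚ) = 2.4×10⁻⁴ × 1.7×10⁹ / (1028 × 3900) ≈ 0.10177 m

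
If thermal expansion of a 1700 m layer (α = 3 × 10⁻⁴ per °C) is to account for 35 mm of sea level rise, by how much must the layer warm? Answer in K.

about 0.069 K

ΔT = Δh/(αH) = 0.035 / (3×10⁻⁴ × 1700) ≈ 0.06863 K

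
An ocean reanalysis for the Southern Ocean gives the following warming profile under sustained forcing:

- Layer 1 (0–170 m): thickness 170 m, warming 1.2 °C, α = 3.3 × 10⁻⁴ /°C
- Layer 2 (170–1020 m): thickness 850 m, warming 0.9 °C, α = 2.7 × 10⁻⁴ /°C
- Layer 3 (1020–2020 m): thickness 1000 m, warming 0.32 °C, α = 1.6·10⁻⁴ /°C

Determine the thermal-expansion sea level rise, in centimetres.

about 32.5 cm

0–170 m: 1.2 × 3.3×10⁻⁴ × 170 = 0.06732 m
0.9 × 2.7×10⁻⁴ × 850 = 0.20655 m
Layer 3: 0.32 × 1.6×10⁻⁴ × 1000 = 0.05120 m
Δh = 0.06732 + 0.20655 + 0.05120 = 0.32507 m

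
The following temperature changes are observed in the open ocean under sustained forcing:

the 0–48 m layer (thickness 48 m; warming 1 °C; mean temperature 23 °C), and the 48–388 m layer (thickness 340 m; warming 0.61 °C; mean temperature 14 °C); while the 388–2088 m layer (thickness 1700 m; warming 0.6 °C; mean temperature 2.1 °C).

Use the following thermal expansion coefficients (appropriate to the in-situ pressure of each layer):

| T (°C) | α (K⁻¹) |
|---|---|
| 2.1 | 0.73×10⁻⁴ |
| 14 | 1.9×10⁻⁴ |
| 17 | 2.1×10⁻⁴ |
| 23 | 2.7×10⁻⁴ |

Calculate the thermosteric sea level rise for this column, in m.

Layer 1 at 23 °C → α = 2.7×10⁻⁴ K⁻¹
Layer 2 at 14 °C → α = 1.9×10⁻⁴ K⁻¹
Layer 3 at 2.1 °C → α = 0.73×10⁻⁴ K⁻¹
0–48 m: 2.7×10⁻⁴ × 1 × 48 = 0.01296 m
Layer 2: 340 × 1.9×10⁻⁴ × 0.61 = 0.039406 m
Layer 3: 1700 × 0.73×10⁻⁴ × 0.6 = 0.07446 m
Δh = 0.01296 + 0.039406 + 0.07446 = 0.126826 m

Δh ≈ 0.13 m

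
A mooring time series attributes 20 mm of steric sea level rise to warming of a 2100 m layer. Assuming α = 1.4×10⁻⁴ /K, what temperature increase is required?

0.0680 °C

ΔT = Δh/(αH) = 0.02 / (1.4×10⁻⁴ × 2100) ≈ 0.06803 °C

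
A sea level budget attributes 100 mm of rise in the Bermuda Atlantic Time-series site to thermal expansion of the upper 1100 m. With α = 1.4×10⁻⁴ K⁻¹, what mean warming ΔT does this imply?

ΔT = Δh/(αH) = 0.1 / (1.4×10⁻⁴ × 1100) ≈ 0.6494 K

0.649 K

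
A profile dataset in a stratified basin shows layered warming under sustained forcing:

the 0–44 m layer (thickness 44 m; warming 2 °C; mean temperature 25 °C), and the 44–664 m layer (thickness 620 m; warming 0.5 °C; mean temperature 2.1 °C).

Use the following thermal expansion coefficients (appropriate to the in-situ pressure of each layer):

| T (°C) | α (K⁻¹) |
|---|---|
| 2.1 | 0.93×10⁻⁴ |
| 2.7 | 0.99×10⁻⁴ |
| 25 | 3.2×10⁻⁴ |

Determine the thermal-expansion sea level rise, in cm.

Layer 1 at 25 °C → α = 3.2×10⁻⁴ K⁻¹
Layer 2 at 2.1 °C → α = 0.93×10⁻⁴ K⁻¹
0–44 m: 3.2×10⁻⁴ × 2 × 44 = 0.02816 m
44–664 m: 0.5 × 0.93×10⁻⁴ × 620 = 0.02883 m
Δh = 0.02816 + 0.02883 = 0.05699 m

5.70 cm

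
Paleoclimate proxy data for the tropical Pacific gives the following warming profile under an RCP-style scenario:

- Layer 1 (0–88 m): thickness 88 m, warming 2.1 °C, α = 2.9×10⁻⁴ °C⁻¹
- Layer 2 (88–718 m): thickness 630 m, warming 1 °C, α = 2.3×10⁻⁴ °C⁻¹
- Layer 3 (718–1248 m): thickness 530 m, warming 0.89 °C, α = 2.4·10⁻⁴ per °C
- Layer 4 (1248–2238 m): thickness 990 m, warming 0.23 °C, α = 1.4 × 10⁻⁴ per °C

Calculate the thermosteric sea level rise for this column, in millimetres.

Δh ≈ 340 mm

88 × 2.9×10⁻⁴ × 2.1 = 0.053592 m
88–718 m: 630 × 2.3×10⁻⁴ × 1 = 0.14490 m
530 × 2.4×10⁻⁴ × 0.89 = 0.113208 m
0.23 × 990 × 1.4×10⁻⁴ = 0.031878 m
Δh = 0.053592 + 0.14490 + 0.113208 + 0.031878 = 0.343578 m ≈ 340 mm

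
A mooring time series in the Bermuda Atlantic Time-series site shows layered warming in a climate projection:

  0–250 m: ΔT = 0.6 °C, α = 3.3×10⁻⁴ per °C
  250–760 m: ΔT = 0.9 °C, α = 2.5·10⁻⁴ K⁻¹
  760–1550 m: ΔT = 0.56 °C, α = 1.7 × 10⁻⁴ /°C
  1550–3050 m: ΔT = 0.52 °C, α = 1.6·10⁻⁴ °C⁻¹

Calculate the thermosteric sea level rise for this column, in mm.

Δh ≈ 364 mm

0.6 × 3.3×10⁻⁴ × 250 = 0.04950 m
2.5×10⁻⁴ × 0.9 × 510 = 0.11475 m
760–1550 m: 790 × 0.56 × 1.7×10⁻⁴ = 0.075208 m
1.6×10⁻⁴ × 1500 × 0.52 = 0.12480 m
Δh = 0.04950 + 0.11475 + 0.075208 + 0.12480 = 0.364258 m ≈ 364 mm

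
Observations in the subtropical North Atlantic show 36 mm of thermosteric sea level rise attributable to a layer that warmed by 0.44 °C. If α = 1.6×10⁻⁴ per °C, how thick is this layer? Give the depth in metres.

H = Δh/(αΔT) = 0.036 / (1.6×10⁻⁴ × 0.44) ≈ 511.4 m

about 511 m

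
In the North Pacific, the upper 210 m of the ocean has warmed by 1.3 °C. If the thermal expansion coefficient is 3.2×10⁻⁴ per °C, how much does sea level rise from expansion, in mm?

Δh ≈ 87.4 mm

Δh = αΔT·H = 3.2×10⁻⁴ × 1.3 × 210 = 0.08736 m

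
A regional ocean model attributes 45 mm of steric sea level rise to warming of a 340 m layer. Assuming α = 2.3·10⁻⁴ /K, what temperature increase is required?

ΔT = Δh/(αH) = 0.045 / (2.3×10⁻⁴ × 340) ≈ 0.5754 K

ΔT ≈ 0.575 K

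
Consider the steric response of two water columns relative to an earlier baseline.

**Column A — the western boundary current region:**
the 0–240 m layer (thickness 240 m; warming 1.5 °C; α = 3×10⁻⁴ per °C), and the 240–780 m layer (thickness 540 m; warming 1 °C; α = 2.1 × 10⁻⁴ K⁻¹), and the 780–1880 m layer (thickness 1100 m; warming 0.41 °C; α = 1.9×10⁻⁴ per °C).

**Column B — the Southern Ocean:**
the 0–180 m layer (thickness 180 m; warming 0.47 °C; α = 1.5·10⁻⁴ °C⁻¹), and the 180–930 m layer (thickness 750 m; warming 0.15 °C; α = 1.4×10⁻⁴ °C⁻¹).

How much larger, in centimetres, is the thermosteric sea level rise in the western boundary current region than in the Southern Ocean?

28 cm

A 240 × 1.5 × 3×10⁻⁴ = 0.10800 m
A 1 × 540 × 2.1×10⁻⁴ = 0.11340 m
A 0.41 × 1.9×10⁻⁴ × 1100 = 0.08569 m
A total: 0.30709 m
B Layer 1: 1.5×10⁻⁴ × 0.47 × 180 = 0.01269 m
B Layer 2: 1.4×10⁻⁴ × 0.15 × 750 = 0.01575 m
B total: 0.02844 m
Difference: 0.30709 − 0.02844 = 0.27865 m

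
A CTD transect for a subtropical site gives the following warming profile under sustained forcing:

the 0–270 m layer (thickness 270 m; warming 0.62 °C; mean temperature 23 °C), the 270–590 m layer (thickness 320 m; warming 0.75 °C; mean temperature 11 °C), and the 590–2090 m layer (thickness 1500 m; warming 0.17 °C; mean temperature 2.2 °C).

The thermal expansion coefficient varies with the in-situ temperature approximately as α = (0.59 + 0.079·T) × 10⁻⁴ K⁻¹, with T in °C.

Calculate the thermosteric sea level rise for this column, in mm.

94.8 mm

Layer 1: α = (0.59 + 0.079×23)×10⁻⁴ = 2.407×10⁻⁴ K⁻¹
Layer 2: α = (0.59 + 0.079×11)×10⁻⁴ = 1.459×10⁻⁴ K⁻¹
Layer 3: α = (0.59 + 0.079×2.2)×10⁻⁴ = 0.7638×10⁻⁴ K⁻¹
0.62 × 2.407×10⁻⁴ × 270 = 0.04029318 m
Layer 2: 1.459×10⁻⁴ × 320 × 0.75 = 0.035016 m
0.7638×10⁻⁴ × 1500 × 0.17 = 0.0194769 m
Δh = 0.04029318 + 0.035016 + 0.0194769 = 0.09478608 m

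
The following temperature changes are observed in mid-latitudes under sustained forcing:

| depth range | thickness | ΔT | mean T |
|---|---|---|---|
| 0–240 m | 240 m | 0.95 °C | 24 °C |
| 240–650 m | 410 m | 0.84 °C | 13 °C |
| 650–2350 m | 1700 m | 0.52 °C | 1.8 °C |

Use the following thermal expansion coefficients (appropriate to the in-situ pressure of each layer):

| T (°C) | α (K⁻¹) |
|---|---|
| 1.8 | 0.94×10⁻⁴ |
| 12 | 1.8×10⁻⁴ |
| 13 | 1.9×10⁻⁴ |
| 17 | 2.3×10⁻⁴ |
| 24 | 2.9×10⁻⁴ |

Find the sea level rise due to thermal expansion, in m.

Layer 1 at 24 °C → α = 2.9×10⁻⁴ K⁻¹
Layer 2 at 13 °C → α = 1.9×10⁻⁴ K⁻¹
Layer 3 at 1.8 °C → α = 0.94×10⁻⁴ K⁻¹
2.9×10⁻⁴ × 240 × 0.95 = 0.06612 m
410 × 1.9×10⁻⁴ × 0.84 = 0.065436 m
Layer 3: 1700 × 0.52 × 0.94×10⁻⁴ = 0.083096 m
Δh = 0.06612 + 0.065436 + 0.083096 = 0.214652 m

Δh = 0.215 m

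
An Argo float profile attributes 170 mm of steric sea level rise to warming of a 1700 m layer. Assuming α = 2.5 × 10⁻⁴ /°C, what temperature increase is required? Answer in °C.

0.400 °C

ΔT = Δh/(αH) = 0.17 / (2.5×10⁻⁴ × 1700) = 0.4000 °C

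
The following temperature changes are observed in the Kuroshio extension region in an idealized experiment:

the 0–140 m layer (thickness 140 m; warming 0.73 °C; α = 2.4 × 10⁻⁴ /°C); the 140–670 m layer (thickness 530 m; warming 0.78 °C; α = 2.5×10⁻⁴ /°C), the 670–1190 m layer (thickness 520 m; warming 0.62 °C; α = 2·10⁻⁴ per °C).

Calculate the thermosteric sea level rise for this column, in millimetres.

Δh = 190 mm

140 × 0.73 × 2.4×10⁻⁴ = 0.024528 m
140–670 m: 0.78 × 2.5×10⁻⁴ × 530 = 0.10335 m
Layer 3: 2×10⁻⁴ × 0.62 × 520 = 0.06448 m
Δh = 0.024528 + 0.10335 + 0.06448 = 0.192358 m ≈ 190 mm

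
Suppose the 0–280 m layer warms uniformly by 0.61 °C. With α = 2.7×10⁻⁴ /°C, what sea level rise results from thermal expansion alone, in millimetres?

Δh = αΔT·H = 2.7×10⁻⁴ × 0.61 × 280 = 0.046116 m

Δh ≈ 46.1 mm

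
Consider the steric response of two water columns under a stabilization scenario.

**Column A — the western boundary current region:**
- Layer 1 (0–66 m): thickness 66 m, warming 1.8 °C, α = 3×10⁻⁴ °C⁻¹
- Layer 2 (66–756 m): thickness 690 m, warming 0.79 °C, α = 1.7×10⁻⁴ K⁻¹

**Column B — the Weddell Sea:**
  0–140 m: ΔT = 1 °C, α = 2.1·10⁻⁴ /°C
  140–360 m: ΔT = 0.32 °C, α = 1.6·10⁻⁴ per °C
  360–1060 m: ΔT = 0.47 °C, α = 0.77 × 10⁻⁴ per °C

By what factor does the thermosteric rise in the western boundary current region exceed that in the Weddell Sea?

1.94

A 0–66 m: 3×10⁻⁴ × 66 × 1.8 = 0.03564 m
A 0.79 × 690 × 1.7×10⁻⁴ = 0.092667 m
A total: 0.128307 m
B 0–140 m: 140 × 1 × 2.1×10⁻⁴ = 0.02940 m
B Layer 2: 0.32 × 220 × 1.6×10⁻⁴ = 0.011264 m
B 0.77×10⁻⁴ × 0.47 × 700 = 0.025333 m
B total: 0.065997 m
Ratio: 0.128307 / 0.065997 ≈ 1.944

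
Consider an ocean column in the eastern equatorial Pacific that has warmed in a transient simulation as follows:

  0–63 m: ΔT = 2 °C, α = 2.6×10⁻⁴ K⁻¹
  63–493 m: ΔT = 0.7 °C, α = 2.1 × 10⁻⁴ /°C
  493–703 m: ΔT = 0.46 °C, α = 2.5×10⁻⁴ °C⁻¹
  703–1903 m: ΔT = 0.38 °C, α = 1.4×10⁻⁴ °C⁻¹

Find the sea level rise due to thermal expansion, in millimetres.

63 × 2.6×10⁻⁴ × 2 = 0.03276 m
Layer 2: 0.7 × 2.1×10⁻⁴ × 430 = 0.06321 m
493–703 m: 210 × 0.46 × 2.5×10⁻⁴ = 0.02415 m
703–1903 m: 1.4×10⁻⁴ × 0.38 × 1200 = 0.06384 m
Δh = 0.03276 + 0.06321 + 0.02415 + 0.06384 = 0.18396 m ≈ 184 mm

Δh = 184 mm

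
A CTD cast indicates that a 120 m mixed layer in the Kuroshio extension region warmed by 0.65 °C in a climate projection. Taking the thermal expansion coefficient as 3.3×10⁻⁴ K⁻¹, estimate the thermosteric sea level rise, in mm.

26 mm of thermosteric rise

Δh = αΔT·H = 3.3×10⁻⁴ × 0.65 × 120 = 0.02574 m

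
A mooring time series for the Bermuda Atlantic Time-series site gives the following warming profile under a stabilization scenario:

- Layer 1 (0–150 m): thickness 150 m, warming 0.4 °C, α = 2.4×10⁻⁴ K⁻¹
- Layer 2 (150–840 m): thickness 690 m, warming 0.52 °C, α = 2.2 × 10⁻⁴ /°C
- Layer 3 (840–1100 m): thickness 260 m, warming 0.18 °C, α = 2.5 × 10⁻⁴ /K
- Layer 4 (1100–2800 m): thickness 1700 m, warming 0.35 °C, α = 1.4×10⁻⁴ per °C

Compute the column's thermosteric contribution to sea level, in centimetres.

Layer 1: 2.4×10⁻⁴ × 0.4 × 150 = 0.01440 m
150–840 m: 2.2×10⁻⁴ × 0.52 × 690 = 0.078936 m
Layer 3: 2.5×10⁻⁴ × 260 × 0.18 = 0.01170 m
1100–2800 m: 1700 × 0.35 × 1.4×10⁻⁴ = 0.08330 m
Δh = 0.01440 + 0.078936 + 0.01170 + 0.08330 = 0.188336 m ≈ 18.8 cm

Δh = 18.8 cm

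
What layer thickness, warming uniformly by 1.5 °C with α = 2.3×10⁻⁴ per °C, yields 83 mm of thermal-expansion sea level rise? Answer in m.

about 241 m

H = Δh/(αΔT) = 0.083 / (2.3×10⁻⁴ × 1.5) ≈ 240.6 m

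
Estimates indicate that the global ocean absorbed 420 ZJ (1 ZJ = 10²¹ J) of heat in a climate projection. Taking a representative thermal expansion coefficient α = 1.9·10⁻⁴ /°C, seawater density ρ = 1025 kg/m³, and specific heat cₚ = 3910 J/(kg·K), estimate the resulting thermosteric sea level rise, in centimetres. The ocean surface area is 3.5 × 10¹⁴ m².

Per unit area: Q = 420×10²¹ / (3.5×10¹⁴) = 1.2×10⁹ J/m²
Δh = αQ/(ρcₚ) = 1.9×10⁻⁴ × 1.2×10⁹ / (1025 × 3910) ≈ 0.05689 m

5.69 cm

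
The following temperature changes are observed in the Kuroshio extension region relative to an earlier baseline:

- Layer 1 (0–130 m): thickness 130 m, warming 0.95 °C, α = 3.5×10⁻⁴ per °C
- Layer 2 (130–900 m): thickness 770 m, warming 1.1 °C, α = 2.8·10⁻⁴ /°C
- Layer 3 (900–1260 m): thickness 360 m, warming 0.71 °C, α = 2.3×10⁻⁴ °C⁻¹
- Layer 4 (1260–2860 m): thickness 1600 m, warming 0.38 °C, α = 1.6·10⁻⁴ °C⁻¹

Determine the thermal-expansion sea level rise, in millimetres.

Δh = 440 mm

Layer 1: 130 × 0.95 × 3.5×10⁻⁴ = 0.043225 m
2.8×10⁻⁴ × 1.1 × 770 = 0.23716 m
900–1260 m: 0.71 × 360 × 2.3×10⁻⁴ = 0.058788 m
1600 × 0.38 × 1.6×10⁻⁴ = 0.09728 m
Δh = 0.043225 + 0.23716 + 0.058788 + 0.09728 = 0.436453 m ≈ 440 mm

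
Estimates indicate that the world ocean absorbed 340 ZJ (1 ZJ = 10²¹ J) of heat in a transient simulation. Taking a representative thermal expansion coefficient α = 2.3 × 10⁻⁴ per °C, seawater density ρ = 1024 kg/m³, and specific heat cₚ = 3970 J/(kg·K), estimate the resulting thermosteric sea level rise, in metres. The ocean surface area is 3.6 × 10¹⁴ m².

0.0534 m

Per unit area: Q = 340×10²¹ / (3.6×10¹⁴) ≈ 9.444×10⁸ J/m²
Δh = αQ/(ρcₚ) = 2.3×10⁻⁴ × 9.444×10⁸ / (1024 × 3970) ≈ 0.053431 m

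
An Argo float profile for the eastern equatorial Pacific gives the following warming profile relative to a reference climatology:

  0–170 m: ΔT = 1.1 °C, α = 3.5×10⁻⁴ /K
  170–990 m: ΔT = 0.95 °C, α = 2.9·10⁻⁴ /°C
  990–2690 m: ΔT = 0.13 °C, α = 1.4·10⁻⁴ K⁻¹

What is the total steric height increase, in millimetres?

about 320 mm

Layer 1: 170 × 3.5×10⁻⁴ × 1.1 = 0.06545 m
Layer 2: 0.95 × 820 × 2.9×10⁻⁴ = 0.22591 m
Layer 3: 0.13 × 1.4×10⁻⁴ × 1700 = 0.03094 m
Δh = 0.06545 + 0.22591 + 0.03094 = 0.32230 m ≈ 320 mm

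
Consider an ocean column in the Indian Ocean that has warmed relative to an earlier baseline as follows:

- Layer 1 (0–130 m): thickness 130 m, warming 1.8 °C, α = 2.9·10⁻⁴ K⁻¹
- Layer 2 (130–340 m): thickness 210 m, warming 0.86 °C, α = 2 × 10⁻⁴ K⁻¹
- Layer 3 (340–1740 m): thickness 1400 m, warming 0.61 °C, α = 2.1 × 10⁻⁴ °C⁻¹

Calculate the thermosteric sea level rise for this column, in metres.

about 0.283 m

0–130 m: 2.9×10⁻⁴ × 130 × 1.8 = 0.06786 m
0.86 × 210 × 2×10⁻⁴ = 0.03612 m
Layer 3: 0.61 × 1400 × 2.1×10⁻⁴ = 0.17934 m
Δh = 0.06786 + 0.03612 + 0.17934 = 0.28332 m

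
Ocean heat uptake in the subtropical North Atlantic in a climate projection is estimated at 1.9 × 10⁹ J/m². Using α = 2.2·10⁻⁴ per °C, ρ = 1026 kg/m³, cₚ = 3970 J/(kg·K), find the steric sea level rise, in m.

0.10 m of thermosteric rise

Δh = αQ/(ρcₚ) = 2.2×10⁻⁴ × 1.9×10⁹ / (1026 × 3970) ≈ 0.10262 m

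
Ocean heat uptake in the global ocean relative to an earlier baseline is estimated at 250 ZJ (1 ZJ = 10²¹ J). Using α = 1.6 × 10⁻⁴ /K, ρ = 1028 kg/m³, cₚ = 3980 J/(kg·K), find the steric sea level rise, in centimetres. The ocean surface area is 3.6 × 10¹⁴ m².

about 2.7 cm

Per unit area: Q = 250×10²¹ / (3.6×10¹⁴) ≈ 6.944×10⁸ J/m²
Δh = αQ/(ρcₚ) = 1.6×10⁻⁴ × 6.944×10⁸ / (1028 × 3980) ≈ 0.027155 m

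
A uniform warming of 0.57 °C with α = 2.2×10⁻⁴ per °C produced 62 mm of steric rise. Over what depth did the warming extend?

H = Δh/(αΔT) = 0.062 / (2.2×10⁻⁴ × 0.57) ≈ 494.4 m

about 490 m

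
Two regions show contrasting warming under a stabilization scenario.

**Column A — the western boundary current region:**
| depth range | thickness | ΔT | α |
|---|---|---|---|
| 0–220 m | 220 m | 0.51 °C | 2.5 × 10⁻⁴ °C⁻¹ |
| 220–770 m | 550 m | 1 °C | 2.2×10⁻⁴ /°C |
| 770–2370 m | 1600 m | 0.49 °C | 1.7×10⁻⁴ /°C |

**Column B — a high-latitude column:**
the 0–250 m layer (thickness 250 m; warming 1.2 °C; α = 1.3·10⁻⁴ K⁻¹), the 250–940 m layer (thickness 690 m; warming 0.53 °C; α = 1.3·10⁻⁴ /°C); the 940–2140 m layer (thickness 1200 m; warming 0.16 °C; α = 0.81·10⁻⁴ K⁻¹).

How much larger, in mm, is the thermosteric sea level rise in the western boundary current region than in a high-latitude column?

180 mm larger

A 220 × 0.51 × 2.5×10⁻⁴ = 0.02805 m
A 220–770 m: 2.2×10⁻⁴ × 1 × 550 = 0.12100 m
A Layer 3: 1.7×10⁻⁴ × 0.49 × 1600 = 0.13328 m
A total: 0.28233 m
B 1.3×10⁻⁴ × 250 × 1.2 = 0.03900 m
B 250–940 m: 690 × 0.53 × 1.3×10⁻⁴ = 0.047541 m
B 940–2140 m: 1200 × 0.81×10⁻⁴ × 0.16 = 0.015552 m
B total: 0.102093 m
Difference: 0.28233 − 0.102093 = 0.180237 m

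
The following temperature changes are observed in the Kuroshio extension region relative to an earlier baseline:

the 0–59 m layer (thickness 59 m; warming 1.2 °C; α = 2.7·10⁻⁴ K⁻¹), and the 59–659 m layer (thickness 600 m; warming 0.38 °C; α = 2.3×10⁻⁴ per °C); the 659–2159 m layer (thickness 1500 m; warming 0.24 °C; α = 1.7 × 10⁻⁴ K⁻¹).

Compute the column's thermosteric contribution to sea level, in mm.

130 mm of thermosteric rise

59 × 1.2 × 2.7×10⁻⁴ = 0.019116 m
59–659 m: 2.3×10⁻⁴ × 600 × 0.38 = 0.05244 m
1.7×10⁻⁴ × 1500 × 0.24 = 0.06120 m
Δh = 0.019116 + 0.05244 + 0.06120 = 0.132756 m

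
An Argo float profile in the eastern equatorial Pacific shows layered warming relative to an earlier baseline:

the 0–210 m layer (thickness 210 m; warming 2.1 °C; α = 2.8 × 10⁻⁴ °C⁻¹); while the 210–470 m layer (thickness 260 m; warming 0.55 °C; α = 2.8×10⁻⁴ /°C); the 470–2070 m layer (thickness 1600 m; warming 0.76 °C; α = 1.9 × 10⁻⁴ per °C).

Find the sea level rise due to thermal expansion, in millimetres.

about 395 mm

2.1 × 210 × 2.8×10⁻⁴ = 0.12348 m
0.55 × 260 × 2.8×10⁻⁴ = 0.04004 m
1.9×10⁻⁴ × 0.76 × 1600 = 0.23104 m
Δh = 0.12348 + 0.04004 + 0.23104 = 0.39456 m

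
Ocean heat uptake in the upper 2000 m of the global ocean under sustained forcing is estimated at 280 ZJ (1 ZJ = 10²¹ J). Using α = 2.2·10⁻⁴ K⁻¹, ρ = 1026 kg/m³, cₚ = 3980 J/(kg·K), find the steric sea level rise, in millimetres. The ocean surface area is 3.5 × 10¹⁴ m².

about 43.1 mm

Per unit area: Q = 280×10²¹ / (3.5×10¹⁴) = 8×10⁸ J/m²
Δh = αQ/(ρcₚ) = 2.2×10⁻⁴ × 8×10⁸ / (1026 × 3980) ≈ 0.04310 m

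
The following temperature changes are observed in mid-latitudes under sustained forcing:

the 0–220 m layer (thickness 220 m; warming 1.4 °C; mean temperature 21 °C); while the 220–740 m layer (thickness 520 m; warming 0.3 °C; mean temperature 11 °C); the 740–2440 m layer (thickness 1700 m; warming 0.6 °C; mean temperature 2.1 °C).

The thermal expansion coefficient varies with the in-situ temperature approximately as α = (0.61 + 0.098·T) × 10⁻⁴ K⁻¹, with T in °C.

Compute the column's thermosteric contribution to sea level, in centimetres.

Layer 1: α = (0.61 + 0.098×21)×10⁻⁴ = 2.668×10⁻⁴ K⁻¹
Layer 2: α = (0.61 + 0.098×11)×10⁻⁴ = 1.688×10⁻⁴ K⁻¹
Layer 3: α = (0.61 + 0.098×2.1)×10⁻⁴ = 0.8158×10⁻⁴ K⁻¹
Layer 1: 220 × 1.4 × 2.668×10⁻⁴ = 0.0821744 m
Layer 2: 0.3 × 1.688×10⁻⁴ × 520 = 0.0263328 m
Layer 3: 1700 × 0.6 × 0.8158×10⁻⁴ = 0.0832116 m
Δh = 0.0821744 + 0.0263328 + 0.0832116 = 0.1917188 m

Δh ≈ 19 cm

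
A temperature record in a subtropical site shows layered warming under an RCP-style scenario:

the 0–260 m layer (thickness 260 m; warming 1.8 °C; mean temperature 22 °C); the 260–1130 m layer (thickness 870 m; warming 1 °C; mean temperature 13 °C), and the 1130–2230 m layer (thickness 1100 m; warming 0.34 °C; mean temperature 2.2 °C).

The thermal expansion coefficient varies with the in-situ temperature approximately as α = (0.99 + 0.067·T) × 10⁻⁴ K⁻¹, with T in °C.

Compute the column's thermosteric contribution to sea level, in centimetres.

Layer 1: α = (0.99 + 0.067×22)×10⁻⁴ = 2.464×10⁻⁴ K⁻¹
Layer 2: α = (0.99 + 0.067×13)×10⁻⁴ = 1.861×10⁻⁴ K⁻¹
Layer 3: α = (0.99 + 0.067×2.2)×10⁻⁴ = 1.1374×10⁻⁴ K⁻¹
Layer 1: 1.8 × 260 × 2.464×10⁻⁴ = 0.1153152 m
1 × 870 × 1.861×10⁻⁴ = 0.161907 m
1130–2230 m: 1100 × 0.34 × 1.1374×10⁻⁴ = 0.04253876 m
Δh = 0.1153152 + 0.161907 + 0.04253876 = 0.31976096 m

Δh = 32.0 cm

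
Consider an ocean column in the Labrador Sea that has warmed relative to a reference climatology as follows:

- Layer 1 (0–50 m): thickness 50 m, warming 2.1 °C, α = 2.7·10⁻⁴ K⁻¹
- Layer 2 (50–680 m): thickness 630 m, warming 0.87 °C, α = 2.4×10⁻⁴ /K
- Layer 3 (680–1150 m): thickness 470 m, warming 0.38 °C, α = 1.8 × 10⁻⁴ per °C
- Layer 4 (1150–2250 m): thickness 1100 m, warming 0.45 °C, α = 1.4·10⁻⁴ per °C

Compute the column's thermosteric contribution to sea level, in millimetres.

50 × 2.7×10⁻⁴ × 2.1 = 0.02835 m
2.4×10⁻⁴ × 630 × 0.87 = 0.131544 m
Layer 3: 470 × 0.38 × 1.8×10⁻⁴ = 0.032148 m
1100 × 0.45 × 1.4×10⁻⁴ = 0.06930 m
Δh = 0.02835 + 0.131544 + 0.032148 + 0.06930 = 0.261342 m ≈ 260 mm

Δh ≈ 260 mm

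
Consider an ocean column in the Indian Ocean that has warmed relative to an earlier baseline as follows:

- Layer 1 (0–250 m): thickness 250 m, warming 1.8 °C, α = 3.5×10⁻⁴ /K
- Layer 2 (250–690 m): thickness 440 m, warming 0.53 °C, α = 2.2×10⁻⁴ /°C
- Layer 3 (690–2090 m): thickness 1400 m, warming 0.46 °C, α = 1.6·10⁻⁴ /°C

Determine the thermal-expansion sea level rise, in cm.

3.5×10⁻⁴ × 1.8 × 250 = 0.15750 m
440 × 2.2×10⁻⁴ × 0.53 = 0.051304 m
690–2090 m: 1400 × 0.46 × 1.6×10⁻⁴ = 0.10304 m
Δh = 0.15750 + 0.051304 + 0.10304 = 0.311844 m

31.2 cm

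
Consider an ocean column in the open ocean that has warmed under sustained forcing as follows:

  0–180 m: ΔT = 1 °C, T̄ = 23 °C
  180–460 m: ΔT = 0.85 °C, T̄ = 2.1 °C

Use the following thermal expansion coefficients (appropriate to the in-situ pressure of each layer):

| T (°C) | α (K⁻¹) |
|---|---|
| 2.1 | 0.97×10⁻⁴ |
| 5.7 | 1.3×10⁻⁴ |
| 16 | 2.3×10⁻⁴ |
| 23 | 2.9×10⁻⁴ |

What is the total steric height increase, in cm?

7.5 cm

Layer 1 at 23 °C → α = 2.9×10⁻⁴ K⁻¹
Layer 2 at 2.1 °C → α = 0.97×10⁻⁴ K⁻¹
Layer 1: 2.9×10⁻⁴ × 1 × 180 = 0.05220 m
180–460 m: 0.97×10⁻⁴ × 0.85 × 280 = 0.023086 m
Δh = 0.05220 + 0.023086 = 0.075286 m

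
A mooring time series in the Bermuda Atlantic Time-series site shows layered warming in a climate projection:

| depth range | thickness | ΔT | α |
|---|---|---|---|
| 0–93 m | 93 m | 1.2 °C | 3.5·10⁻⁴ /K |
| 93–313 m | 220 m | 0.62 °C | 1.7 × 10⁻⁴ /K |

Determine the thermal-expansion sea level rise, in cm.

6.2 cm

0–93 m: 1.2 × 3.5×10⁻⁴ × 93 = 0.03906 m
93–313 m: 220 × 0.62 × 1.7×10⁻⁴ = 0.023188 m
Δh = 0.03906 + 0.023188 = 0.062248 m ≈ 6.2 cm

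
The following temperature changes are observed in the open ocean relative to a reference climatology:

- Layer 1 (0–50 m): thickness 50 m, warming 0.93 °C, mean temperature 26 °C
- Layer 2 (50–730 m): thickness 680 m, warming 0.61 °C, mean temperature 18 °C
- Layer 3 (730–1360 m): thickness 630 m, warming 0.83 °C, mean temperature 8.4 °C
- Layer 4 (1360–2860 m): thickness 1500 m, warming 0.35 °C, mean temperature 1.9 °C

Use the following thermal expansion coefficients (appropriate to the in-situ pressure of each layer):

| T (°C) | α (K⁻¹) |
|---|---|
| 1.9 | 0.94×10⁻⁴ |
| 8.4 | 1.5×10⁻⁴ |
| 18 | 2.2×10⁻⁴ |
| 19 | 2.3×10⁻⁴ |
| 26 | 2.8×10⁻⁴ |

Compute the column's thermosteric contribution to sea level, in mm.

Δh = 230 mm

Layer 1 at 26 °C → α = 2.8×10⁻⁴ K⁻¹
Layer 2 at 18 °C → α = 2.2×10⁻⁴ K⁻¹
Layer 3 at 8.4 °C → α = 1.5×10⁻⁴ K⁻¹
Layer 4 at 1.9 °C → α = 0.94×10⁻⁴ K⁻¹
2.8×10⁻⁴ × 50 × 0.93 = 0.01302 m
50–730 m: 2.2×10⁻⁴ × 680 × 0.61 = 0.091256 m
730–1360 m: 1.5×10⁻⁴ × 0.83 × 630 = 0.078435 m
1360–2860 m: 1500 × 0.35 × 0.94×10⁻⁴ = 0.04935 m
Δh = 0.01302 + 0.091256 + 0.078435 + 0.04935 = 0.232061 m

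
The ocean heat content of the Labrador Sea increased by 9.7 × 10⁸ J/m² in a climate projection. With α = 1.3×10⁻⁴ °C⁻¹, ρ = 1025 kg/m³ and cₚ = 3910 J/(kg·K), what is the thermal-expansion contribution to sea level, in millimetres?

Δh = αQ/(ρcₚ) = 1.3×10⁻⁴ × 9.7×10⁸ / (1025 × 3910) ≈ 0.031464 m

31.5 mm of thermosteric rise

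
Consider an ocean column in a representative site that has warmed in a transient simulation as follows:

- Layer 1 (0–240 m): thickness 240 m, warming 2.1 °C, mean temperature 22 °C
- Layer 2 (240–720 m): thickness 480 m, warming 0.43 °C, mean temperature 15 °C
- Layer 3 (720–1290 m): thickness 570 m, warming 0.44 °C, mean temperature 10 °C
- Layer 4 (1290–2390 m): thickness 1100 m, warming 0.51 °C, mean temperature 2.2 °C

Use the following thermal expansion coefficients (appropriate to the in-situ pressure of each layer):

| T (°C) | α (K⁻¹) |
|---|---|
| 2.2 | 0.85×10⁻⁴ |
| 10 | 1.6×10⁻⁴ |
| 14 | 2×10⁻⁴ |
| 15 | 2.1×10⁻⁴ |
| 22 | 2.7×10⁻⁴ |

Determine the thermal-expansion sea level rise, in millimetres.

267 mm of thermosteric rise

Layer 1 at 22 °C → α = 2.7×10⁻⁴ K⁻¹
Layer 2 at 15 °C → α = 2.1×10⁻⁴ K⁻¹
Layer 3 at 10 °C → α = 1.6×10⁻⁴ K⁻¹
Layer 4 at 2.2 °C → α = 0.85×10⁻⁴ K⁻¹
0–240 m: 240 × 2.7×10⁻⁴ × 2.1 = 0.13608 m
Layer 2: 480 × 0.43 × 2.1×10⁻⁴ = 0.043344 m
570 × 1.6×10⁻⁴ × 0.44 = 0.040128 m
0.85×10⁻⁴ × 0.51 × 1100 = 0.047685 m
Δh = 0.13608 + 0.043344 + 0.040128 + 0.047685 = 0.267237 m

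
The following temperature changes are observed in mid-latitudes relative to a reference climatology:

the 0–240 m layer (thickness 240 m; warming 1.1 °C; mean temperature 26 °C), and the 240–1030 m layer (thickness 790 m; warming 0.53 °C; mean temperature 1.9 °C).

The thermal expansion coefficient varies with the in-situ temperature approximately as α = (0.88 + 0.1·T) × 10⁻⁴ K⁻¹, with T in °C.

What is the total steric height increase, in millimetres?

Layer 1: α = (0.88 + 0.1×26)×10⁻⁴ = 3.48×10⁻⁴ K⁻¹
Layer 2: α = (0.88 + 0.1×1.9)×10⁻⁴ = 1.07×10⁻⁴ K⁻¹
Layer 1: 3.48×10⁻⁴ × 1.1 × 240 = 0.091872 m
0.53 × 790 × 1.07×10⁻⁴ = 0.0448009 m
Δh = 0.091872 + 0.0448009 = 0.1366729 m ≈ 137 mm

Δh ≈ 137 mm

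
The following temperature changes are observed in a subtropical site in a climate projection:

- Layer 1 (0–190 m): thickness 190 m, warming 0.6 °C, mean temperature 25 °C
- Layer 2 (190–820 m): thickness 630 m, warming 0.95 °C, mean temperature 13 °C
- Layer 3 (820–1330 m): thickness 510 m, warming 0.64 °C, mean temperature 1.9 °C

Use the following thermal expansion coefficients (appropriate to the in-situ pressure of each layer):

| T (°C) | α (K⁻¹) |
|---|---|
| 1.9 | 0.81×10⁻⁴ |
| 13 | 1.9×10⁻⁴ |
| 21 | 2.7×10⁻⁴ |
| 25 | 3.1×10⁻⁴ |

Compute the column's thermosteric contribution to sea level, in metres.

Δh = 0.175 m

Layer 1 at 25 °C → α = 3.1×10⁻⁴ K⁻¹
Layer 2 at 13 °C → α = 1.9×10⁻⁴ K⁻¹
Layer 3 at 1.9 °C → α = 0.81×10⁻⁴ K⁻¹
0–190 m: 190 × 0.6 × 3.1×10⁻⁴ = 0.03534 m
190–820 m: 0.95 × 1.9×10⁻⁴ × 630 = 0.113715 m
Layer 3: 0.64 × 510 × 0.81×10⁻⁴ = 0.0264384 m
Δh = 0.03534 + 0.113715 + 0.0264384 = 0.1754934 m ≈ 0.175 m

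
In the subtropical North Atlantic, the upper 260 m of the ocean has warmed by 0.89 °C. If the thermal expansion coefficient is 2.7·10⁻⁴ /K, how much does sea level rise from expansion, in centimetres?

Δh = αΔT·H = 2.7×10⁻⁴ × 0.89 × 260 = 0.062478 m

6.2 cm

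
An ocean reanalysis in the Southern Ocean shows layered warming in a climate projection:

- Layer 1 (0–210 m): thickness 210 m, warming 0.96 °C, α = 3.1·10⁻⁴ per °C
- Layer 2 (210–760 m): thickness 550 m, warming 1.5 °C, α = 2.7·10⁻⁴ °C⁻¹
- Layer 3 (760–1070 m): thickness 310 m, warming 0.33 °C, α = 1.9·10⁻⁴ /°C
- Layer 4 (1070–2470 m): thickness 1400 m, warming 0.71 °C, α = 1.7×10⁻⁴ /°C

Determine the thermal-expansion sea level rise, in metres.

3.1×10⁻⁴ × 0.96 × 210 = 0.062496 m
2.7×10⁻⁴ × 1.5 × 550 = 0.22275 m
1.9×10⁻⁴ × 310 × 0.33 = 0.019437 m
Layer 4: 0.71 × 1.7×10⁻⁴ × 1400 = 0.16898 m
Δh = 0.062496 + 0.22275 + 0.019437 + 0.16898 = 0.473663 m

0.47 m of thermosteric rise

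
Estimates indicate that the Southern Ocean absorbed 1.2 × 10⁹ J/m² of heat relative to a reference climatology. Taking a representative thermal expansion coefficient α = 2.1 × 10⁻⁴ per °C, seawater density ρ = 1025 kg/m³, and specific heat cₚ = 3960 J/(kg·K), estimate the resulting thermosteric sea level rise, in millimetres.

Δh = 62.1 mm

Δh = αQ/(ρcₚ) = 2.1×10⁻⁴ × 1.2×10⁹ / (1025 × 3960) ≈ 0.062084 m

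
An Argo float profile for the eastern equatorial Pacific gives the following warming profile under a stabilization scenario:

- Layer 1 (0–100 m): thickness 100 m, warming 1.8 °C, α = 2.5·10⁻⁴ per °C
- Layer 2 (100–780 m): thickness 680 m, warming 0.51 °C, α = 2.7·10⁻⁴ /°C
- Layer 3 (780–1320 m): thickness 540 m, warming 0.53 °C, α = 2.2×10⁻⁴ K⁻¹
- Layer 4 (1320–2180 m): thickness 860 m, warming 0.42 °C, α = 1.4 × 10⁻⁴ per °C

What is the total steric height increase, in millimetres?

0–100 m: 1.8 × 2.5×10⁻⁴ × 100 = 0.04500 m
Layer 2: 680 × 2.7×10⁻⁴ × 0.51 = 0.093636 m
540 × 0.53 × 2.2×10⁻⁴ = 0.062964 m
1.4×10⁻⁴ × 0.42 × 860 = 0.050568 m
Δh = 0.04500 + 0.093636 + 0.062964 + 0.050568 = 0.252168 m ≈ 252 mm

Δh ≈ 252 mm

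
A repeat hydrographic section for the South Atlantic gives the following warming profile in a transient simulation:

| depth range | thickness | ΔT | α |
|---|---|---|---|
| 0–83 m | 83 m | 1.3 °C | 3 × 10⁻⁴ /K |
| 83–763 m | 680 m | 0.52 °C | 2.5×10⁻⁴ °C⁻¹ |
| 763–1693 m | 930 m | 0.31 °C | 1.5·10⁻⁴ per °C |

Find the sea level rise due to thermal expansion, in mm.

164 mm of thermosteric rise

Layer 1: 1.3 × 3×10⁻⁴ × 83 = 0.03237 m
Layer 2: 680 × 2.5×10⁻⁴ × 0.52 = 0.08840 m
Layer 3: 930 × 1.5×10⁻⁴ × 0.31 = 0.043245 m
Δh = 0.03237 + 0.08840 + 0.043245 = 0.164015 m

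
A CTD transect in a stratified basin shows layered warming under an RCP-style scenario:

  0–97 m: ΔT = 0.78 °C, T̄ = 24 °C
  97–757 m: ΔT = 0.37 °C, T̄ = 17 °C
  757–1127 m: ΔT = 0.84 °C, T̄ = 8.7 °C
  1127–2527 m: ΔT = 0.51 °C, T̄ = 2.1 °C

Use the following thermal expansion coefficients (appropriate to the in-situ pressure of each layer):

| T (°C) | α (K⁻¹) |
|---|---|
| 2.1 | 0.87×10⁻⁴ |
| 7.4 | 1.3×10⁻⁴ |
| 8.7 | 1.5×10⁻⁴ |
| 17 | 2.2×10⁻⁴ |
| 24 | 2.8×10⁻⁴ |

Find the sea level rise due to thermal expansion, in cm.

Layer 1 at 24 °C → α = 2.8×10⁻⁴ K⁻¹
Layer 2 at 17 °C → α = 2.2×10⁻⁴ K⁻¹
Layer 3 at 8.7 °C → α = 1.5×10⁻⁴ K⁻¹
Layer 4 at 2.1 °C → α = 0.87×10⁻⁴ K⁻¹
2.8×10⁻⁴ × 97 × 0.78 = 0.0211848 m
660 × 2.2×10⁻⁴ × 0.37 = 0.053724 m
Layer 3: 1.5×10⁻⁴ × 0.84 × 370 = 0.04662 m
1400 × 0.87×10⁻⁴ × 0.51 = 0.062118 m
Δh = 0.0211848 + 0.053724 + 0.04662 + 0.062118 = 0.1836468 m ≈ 18.4 cm

about 18.4 cm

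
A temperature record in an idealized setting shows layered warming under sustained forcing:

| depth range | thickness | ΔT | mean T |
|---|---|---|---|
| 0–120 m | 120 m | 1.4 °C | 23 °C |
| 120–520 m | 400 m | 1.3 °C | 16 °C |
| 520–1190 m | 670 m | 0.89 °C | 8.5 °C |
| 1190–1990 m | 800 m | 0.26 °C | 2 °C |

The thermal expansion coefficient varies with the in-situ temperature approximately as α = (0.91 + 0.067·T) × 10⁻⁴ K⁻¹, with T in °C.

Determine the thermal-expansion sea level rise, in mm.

Δh = 254 mm

Layer 1: α = (0.91 + 0.067×23)×10⁻⁴ = 2.451×10⁻⁴ K⁻¹
Layer 2: α = (0.91 + 0.067×16)×10⁻⁴ = 1.982×10⁻⁴ K⁻¹
Layer 3: α = (0.91 + 0.067×8.5)×10⁻⁴ = 1.4795×10⁻⁴ K⁻¹
Layer 4: α = (0.91 + 0.067×2)×10⁻⁴ = 1.044×10⁻⁴ K⁻¹
2.451×10⁻⁴ × 120 × 1.4 = 0.0411768 m
120–520 m: 400 × 1.982×10⁻⁴ × 1.3 = 0.103064 m
Layer 3: 0.89 × 670 × 1.4795×10⁻⁴ = 0.088222585 m
1190–1990 m: 0.26 × 1.044×10⁻⁴ × 800 = 0.0217152 m
Δh = 0.0411768 + 0.103064 + 0.088222585 + 0.0217152 = 0.254178585 m ≈ 254 mm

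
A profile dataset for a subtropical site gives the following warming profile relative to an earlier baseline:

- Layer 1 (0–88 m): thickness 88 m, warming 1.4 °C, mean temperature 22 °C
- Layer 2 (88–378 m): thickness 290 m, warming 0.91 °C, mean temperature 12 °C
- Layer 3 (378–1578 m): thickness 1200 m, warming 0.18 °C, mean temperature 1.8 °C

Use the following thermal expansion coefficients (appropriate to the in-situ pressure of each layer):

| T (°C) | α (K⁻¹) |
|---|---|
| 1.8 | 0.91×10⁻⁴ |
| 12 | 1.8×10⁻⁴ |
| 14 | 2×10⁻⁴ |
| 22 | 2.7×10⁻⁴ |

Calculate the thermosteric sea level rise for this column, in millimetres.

Δh ≈ 100 mm

Layer 1 at 22 °C → α = 2.7×10⁻⁴ K⁻¹
Layer 2 at 12 °C → α = 1.8×10⁻⁴ K⁻¹
Layer 3 at 1.8 °C → α = 0.91×10⁻⁴ K⁻¹
Layer 1: 88 × 1.4 × 2.7×10⁻⁴ = 0.033264 m
Layer 2: 290 × 0.91 × 1.8×10⁻⁴ = 0.047502 m
Layer 3: 0.18 × 0.91×10⁻⁴ × 1200 = 0.019656 m
Δh = 0.033264 + 0.047502 + 0.019656 = 0.100422 m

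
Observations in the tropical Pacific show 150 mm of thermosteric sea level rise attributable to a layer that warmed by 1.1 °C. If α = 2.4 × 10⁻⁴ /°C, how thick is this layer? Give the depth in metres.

about 568 m

H = Δh/(αΔT) = 0.15 / (2.4×10⁻⁴ × 1.1) ≈ 568.2 m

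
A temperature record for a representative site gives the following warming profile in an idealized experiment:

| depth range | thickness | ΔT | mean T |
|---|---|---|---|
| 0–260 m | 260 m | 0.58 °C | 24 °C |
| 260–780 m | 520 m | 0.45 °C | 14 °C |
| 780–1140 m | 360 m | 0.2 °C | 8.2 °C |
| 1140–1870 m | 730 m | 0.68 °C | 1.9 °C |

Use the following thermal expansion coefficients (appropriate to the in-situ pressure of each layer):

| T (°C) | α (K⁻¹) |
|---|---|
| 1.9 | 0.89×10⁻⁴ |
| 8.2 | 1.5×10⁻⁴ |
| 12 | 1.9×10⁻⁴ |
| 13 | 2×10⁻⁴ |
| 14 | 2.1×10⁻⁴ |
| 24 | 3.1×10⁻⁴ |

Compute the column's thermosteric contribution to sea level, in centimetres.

Layer 1 at 24 °C → α = 3.1×10⁻⁴ K⁻¹
Layer 2 at 14 °C → α = 2.1×10⁻⁴ K⁻¹
Layer 3 at 8.2 °C → α = 1.5×10⁻⁴ K⁻¹
Layer 4 at 1.9 °C → α = 0.89×10⁻⁴ K⁻¹
3.1×10⁻⁴ × 0.58 × 260 = 0.046748 m
Layer 2: 520 × 0.45 × 2.1×10⁻⁴ = 0.04914 m
780–1140 m: 1.5×10⁻⁴ × 0.2 × 360 = 0.01080 m
0.68 × 0.89×10⁻⁴ × 730 = 0.0441796 m
Δh = 0.046748 + 0.04914 + 0.01080 + 0.0441796 = 0.1508676 m

15.1 cm of thermosteric rise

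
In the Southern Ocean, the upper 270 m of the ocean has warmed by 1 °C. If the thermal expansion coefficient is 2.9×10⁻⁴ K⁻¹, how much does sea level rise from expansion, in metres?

Δh = αΔT·H = 2.9×10⁻⁴ × 1 × 270 = 0.07830 m

Δh = 0.078 m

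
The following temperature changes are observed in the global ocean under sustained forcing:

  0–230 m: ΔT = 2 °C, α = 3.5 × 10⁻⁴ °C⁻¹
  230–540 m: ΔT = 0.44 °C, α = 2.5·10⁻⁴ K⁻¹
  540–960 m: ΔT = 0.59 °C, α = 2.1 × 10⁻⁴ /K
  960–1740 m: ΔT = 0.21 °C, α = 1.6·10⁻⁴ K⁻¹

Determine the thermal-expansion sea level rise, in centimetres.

27 cm

0–230 m: 230 × 3.5×10⁻⁴ × 2 = 0.16100 m
230–540 m: 310 × 2.5×10⁻⁴ × 0.44 = 0.03410 m
540–960 m: 2.1×10⁻⁴ × 0.59 × 420 = 0.052038 m
960–1740 m: 0.21 × 780 × 1.6×10⁻⁴ = 0.026208 m
Δh = 0.16100 + 0.03410 + 0.052038 + 0.026208 = 0.273346 m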